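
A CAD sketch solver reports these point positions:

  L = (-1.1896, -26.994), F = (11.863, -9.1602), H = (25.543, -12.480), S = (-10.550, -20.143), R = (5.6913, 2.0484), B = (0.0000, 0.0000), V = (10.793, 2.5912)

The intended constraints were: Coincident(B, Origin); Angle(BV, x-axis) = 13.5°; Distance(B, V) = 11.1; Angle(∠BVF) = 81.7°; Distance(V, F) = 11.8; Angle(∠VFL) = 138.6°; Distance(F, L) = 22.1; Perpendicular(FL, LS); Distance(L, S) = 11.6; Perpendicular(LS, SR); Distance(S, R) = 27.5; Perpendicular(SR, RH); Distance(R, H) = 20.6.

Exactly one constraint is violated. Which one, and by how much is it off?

Distance(R, H) = 20.6 — off by 4.00.

B = (0.00, 0.00) ✓; BV at 13.50° ✓; |BV| = 11.10 ✓; ∠BVF = 81.70° ✓; |VF| = 11.80 ✓; ∠VFL = 138.6° ✓; |FL| = 22.10 ✓; ∠(FL, LS) = 90.00° ✓; |LS| = 11.60 ✓; ∠(LS, SR) = 90.00° ✓; |SR| = 27.50 ✓; ∠(SR, RH) = 90.00° ✓; |RH| = 24.60 ✗.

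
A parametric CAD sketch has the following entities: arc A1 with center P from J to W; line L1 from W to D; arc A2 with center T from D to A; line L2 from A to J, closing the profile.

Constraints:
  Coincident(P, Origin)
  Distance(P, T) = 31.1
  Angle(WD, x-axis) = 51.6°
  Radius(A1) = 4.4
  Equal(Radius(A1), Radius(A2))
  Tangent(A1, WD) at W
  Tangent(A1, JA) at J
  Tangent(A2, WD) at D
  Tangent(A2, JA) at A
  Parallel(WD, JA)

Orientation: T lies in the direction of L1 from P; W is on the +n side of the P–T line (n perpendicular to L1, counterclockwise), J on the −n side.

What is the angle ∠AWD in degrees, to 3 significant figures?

15.8°

The slot axis is L1's direction at 51.6°, so u = (cos 51.6°, sin 51.6°) = (0.621, 0.784) and n = (−sin 51.6°, cos 51.6°) = (-0.784, 0.621). P is at the origin and T lies 31.1 along u from P, so T = 31.1·u = (19.3, 24.4). Tangency of A1 to both parallel lines with radius 4.4 puts W and J at P ± 4.4·n: W = (-3.45, 2.73), J = (3.45, -2.73). Equal radii place D and A the same way about T: D = T + 4.4·n = (15.9, 27.1), A = T − 4.4·n = (22.8, 21.6). Then cos ∠AWD = WA·WD / (|WA||WD|), giving 15.8°.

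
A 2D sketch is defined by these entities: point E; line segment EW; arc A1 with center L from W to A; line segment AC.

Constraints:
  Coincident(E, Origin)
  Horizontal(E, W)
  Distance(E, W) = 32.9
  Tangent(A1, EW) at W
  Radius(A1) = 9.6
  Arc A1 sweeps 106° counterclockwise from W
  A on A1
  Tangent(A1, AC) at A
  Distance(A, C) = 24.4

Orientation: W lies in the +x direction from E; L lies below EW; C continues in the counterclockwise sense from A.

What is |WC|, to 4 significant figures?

35.79

On A1, W sits at bearing 90° from L; a 106° counterclockwise sweep puts A at bearing 196°, so A = L + 9.6·(cos 196°, sin 196°) = (23.67, -12.25). Since A1 is tangent to AC there, LA ⟂ AC, so AC runs along (−sin 196°, cos 196°); with |AC| = 24.4, C = (30.40, -35.70). Then |WC| = |C − W| = 35.79.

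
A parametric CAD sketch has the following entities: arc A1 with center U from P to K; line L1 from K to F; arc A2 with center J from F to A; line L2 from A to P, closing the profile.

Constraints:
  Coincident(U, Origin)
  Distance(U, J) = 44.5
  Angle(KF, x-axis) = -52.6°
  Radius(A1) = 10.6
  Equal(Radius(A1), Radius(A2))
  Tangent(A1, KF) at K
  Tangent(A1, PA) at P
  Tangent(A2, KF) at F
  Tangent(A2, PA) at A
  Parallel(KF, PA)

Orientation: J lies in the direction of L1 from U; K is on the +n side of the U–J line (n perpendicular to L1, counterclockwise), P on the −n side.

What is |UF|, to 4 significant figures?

45.75

Tangency of A1 to both parallel lines with radius 10.6 puts K and P at U ± 10.6·n: K = (8.421, 6.438), P = (-8.421, -6.438). Equal radii place F and A the same way about J: F = J + 10.6·n = (35.45, -28.91), A = J − 10.6·n = (18.61, -41.79). Then |UF| = |F − U| = 45.75.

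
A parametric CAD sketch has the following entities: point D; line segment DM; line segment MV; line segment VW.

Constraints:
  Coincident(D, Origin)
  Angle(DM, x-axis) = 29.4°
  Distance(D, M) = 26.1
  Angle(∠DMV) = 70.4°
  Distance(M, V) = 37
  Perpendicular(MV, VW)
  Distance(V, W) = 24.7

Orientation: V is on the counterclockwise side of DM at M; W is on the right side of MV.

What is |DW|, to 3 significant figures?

56.8

∠DMV = 70.4°, so MV runs at 29.4° + (180° − 70.4°) = 139° from the x-axis; with |MV| = 37.0, V = M + 37.0·(cos 139°, sin 139°) = (-5.19, 37.1). The perpendicularity gives VW at right angles to MV; with |VW| = 24.7 on the right of MV, W = V + 24.7·(0.656, 0.755) = (11.0, 55.7). Then |DW| = |W − D| = 56.8.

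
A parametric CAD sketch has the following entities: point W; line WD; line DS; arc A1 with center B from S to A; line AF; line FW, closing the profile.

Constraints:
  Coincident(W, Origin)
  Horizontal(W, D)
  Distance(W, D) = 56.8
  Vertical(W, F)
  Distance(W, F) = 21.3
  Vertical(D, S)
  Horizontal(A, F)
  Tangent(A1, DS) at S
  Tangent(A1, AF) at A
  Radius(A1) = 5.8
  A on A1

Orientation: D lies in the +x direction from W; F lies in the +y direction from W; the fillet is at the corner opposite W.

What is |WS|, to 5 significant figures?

58.877

The virtual corner opposite W is at (56.800, 21.300). A1 meets DS tangentially, so BS is at right angles to DS and since A1 is tangent to AF there, BA ⟂ AF, with radius 5.8, so the center B sits 5.8 in from both sides at B = (51.000, 15.500). That places the tangent points at S = (56.800, 15.500) on DS and A = (51.000, 21.300) on AF. Then |WS| = |S − W| = 58.877.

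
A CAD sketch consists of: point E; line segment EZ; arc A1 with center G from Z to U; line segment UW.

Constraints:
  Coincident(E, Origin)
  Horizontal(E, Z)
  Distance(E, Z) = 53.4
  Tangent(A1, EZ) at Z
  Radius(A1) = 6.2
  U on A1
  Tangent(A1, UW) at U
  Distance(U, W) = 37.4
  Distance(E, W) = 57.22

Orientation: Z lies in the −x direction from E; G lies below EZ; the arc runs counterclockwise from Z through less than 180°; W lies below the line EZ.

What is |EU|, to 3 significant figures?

59.5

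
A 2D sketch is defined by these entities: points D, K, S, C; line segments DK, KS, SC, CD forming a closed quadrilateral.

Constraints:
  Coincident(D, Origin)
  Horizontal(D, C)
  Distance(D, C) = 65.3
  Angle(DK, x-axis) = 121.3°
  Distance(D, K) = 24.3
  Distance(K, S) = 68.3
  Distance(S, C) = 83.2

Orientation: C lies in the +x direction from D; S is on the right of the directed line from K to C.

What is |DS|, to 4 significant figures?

47.04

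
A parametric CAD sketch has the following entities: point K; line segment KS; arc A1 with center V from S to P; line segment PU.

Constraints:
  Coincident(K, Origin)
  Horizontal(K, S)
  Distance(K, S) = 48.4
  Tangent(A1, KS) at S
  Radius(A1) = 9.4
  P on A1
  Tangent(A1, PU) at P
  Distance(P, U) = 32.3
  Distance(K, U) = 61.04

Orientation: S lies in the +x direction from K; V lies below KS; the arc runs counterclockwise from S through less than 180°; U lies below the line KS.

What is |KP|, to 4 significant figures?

40.54

K is at the origin; KS is horizontal with |KS| = 48.4 and S on the +x side, so S = (48.40, 0.000). Tangency of A1 to KS means the radius VS is perpendicular to KS, so V = S + (0, -9.4) = (48.40, -9.400). Since VP ⟂ PU (tangency), |VU| = √(9.4² + 32.3²) = 33.64 regardless of where P sits on A1. So U lies on both circle(K, 61.04) and circle(V, 33.64); the below-KS intersection is U = (43.62, -42.70). P is the foot of the tangent from U: P = (39.09, -10.72).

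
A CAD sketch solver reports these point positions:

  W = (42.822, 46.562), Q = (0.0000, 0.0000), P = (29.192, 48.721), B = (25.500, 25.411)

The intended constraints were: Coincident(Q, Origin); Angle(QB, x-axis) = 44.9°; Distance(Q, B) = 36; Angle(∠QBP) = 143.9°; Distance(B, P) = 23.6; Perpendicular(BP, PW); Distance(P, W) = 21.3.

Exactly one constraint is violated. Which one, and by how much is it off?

Distance(P, W) = 21.3 — off by 7.50.

Q = (0.00, 0.00) ✓; QB at 44.90° ✓; |QB| = 36.00 ✓; ∠QBP = 143.9° ✓; |BP| = 23.60 ✓; ∠(BP, PW) = 90.00° ✓; |PW| = 13.80 ✗.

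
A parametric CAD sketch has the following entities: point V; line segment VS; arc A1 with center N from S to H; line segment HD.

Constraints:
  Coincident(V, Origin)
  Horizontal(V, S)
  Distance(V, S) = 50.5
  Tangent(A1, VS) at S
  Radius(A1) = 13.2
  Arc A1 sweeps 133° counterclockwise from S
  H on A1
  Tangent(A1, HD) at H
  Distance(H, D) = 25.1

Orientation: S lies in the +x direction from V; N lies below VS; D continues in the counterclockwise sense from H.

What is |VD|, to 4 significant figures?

70.75

On A1, S sits at bearing 90° from N; a 133° counterclockwise sweep puts H at bearing 223°, so H = N + 13.2·(cos 223°, sin 223°) = (40.85, -22.20). Tangency of A1 to HD means the radius NH is perpendicular to HD, so HD runs along (−sin 223°, cos 223°); with |HD| = 25.1, D = (57.96, -40.56). Then |VD| = |D − V| = 70.75.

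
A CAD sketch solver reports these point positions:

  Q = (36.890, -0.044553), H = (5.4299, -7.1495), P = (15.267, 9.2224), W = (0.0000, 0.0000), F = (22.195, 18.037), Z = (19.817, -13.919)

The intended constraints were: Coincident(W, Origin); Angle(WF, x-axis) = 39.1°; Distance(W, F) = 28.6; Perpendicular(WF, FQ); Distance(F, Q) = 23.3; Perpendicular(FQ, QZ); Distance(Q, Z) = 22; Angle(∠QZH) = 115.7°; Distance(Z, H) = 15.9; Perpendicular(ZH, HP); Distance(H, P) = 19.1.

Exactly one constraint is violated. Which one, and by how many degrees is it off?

Perpendicular(ZH, HP) — off by 5.80°.

W = (0.00, 0.00) ✓; WF at 39.10° ✓; |WF| = 28.60 ✓; ∠(WF, FQ) = 90.00° ✓; |FQ| = 23.30 ✓; ∠(FQ, QZ) = 90.00° ✓; |QZ| = 22.00 ✓; ∠QZH = 115.7° ✓; |ZH| = 15.90 ✓; ∠(ZH, HP) = 95.80° ✗; |HP| = 19.10 ✓.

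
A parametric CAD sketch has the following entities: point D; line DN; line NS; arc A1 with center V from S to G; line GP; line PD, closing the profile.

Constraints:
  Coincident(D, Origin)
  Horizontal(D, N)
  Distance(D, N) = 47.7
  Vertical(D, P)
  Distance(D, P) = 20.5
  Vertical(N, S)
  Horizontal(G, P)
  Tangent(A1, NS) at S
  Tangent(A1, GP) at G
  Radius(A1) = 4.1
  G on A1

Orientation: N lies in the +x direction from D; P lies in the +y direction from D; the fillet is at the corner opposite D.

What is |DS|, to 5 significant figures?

50.441

D is at the origin; DN is horizontal with |DN| = 47.7 and N on the +x side, so N = (47.700, 0.0000). D and P share the same x with |DP| = 20.5 and P on the +y side, so P = (0.0000, 20.500). The virtual corner opposite D is at (47.700, 20.500). Tangency of A1 to NS means the radius VS is perpendicular to NS and A1 meets GP tangentially, so VG is at right angles to GP, with radius 4.1, so the center V sits 4.1 in from both sides at V = (43.600, 16.400). That places the tangent points at S = (47.700, 16.400) on NS and G = (43.600, 20.500) on GP. Then |DS| = |S − D| = 50.441.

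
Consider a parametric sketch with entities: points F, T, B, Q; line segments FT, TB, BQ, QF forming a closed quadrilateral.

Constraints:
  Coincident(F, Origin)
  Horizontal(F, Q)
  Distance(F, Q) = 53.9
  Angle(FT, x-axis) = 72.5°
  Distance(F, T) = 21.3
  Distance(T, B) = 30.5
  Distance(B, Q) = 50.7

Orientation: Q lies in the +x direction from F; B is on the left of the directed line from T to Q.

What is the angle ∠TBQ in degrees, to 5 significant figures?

74.388°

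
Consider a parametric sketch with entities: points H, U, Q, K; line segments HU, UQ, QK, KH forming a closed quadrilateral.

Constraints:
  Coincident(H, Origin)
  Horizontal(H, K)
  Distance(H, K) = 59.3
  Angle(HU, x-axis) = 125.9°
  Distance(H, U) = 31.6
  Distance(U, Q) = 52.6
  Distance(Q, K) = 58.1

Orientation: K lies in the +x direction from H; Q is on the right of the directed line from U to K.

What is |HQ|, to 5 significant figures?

21.957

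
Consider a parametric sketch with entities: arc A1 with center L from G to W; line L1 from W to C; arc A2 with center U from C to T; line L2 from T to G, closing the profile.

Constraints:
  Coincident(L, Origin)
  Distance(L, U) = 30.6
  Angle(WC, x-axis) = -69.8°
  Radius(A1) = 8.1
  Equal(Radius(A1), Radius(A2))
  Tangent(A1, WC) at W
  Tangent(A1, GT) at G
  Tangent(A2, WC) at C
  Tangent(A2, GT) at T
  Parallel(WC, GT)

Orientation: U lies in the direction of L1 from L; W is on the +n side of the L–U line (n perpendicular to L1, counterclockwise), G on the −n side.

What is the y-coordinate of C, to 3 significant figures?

-25.9

Tangency of A1 to both parallel lines with radius 8.1 puts W and G at L ± 8.1·n: W = (7.60, 2.80), G = (-7.60, -2.80). Equal radii place C and T the same way about U: C = U + 8.1·n = (18.2, -25.9), T = U − 8.1·n = (2.96, -31.5). So C.y = -25.9.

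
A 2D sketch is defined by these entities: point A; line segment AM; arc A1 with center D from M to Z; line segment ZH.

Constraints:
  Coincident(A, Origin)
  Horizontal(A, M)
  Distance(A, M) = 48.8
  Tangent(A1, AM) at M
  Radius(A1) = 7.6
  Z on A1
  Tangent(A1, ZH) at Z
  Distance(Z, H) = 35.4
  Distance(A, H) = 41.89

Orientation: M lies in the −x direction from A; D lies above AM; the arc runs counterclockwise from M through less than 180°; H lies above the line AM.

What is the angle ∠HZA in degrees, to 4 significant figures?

64.39°

A is at the origin; A and M share the same y with |AM| = 48.8 and M on the −x side, so M = (-48.80, 0.000). The tangent condition forces DM to be normal to AM, so D = M + (0, 7.6) = (-48.80, 7.600). Since DZ ⟂ ZH (tangency), |DH| = √(7.6² + 35.4²) = 36.21 regardless of where Z sits on A1. So H lies on both circle(A, 41.89) and circle(D, 36.21); the above-AM intersection is H = (-24.22, 34.18). Z is the foot of the tangent from H: Z = (-42.26, 3.726).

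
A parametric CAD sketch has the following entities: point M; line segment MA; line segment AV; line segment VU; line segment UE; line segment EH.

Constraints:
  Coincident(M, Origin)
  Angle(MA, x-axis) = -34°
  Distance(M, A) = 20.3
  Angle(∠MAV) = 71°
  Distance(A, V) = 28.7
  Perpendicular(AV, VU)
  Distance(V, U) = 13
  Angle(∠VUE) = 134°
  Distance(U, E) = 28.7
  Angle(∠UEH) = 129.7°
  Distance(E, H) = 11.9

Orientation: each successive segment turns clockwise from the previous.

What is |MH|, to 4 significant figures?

16.20

M is at the origin; MA runs at -34.0° with length 20.3, so A = (16.83, -11.35). ∠MAV = 71.0° gives AV at -143.0° from the x-axis; with |AV| = 28.7, V = (-6.091, -28.62). The perpendicularity gives VU at right angles to AV, so VU runs at 127.0°; with |VU| = 13.0, U = (-13.91, -18.24). ∠VUE = 134.0° gives UE at 81.00° from the x-axis; with |UE| = 28.7, E = (-9.425, 10.11). ∠UEH = 129.7° gives EH at 30.70° from the x-axis; with |EH| = 11.9, H = (0.8069, 16.18). Then |MH| = |H − M| = 16.20.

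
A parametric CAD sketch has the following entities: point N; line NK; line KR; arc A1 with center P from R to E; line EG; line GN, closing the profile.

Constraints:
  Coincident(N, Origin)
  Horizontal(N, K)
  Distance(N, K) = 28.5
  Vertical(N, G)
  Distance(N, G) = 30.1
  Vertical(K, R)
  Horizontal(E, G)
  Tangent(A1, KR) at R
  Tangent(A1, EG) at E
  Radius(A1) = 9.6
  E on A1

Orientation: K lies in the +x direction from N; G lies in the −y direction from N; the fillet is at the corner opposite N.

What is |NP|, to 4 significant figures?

27.88

N is at the origin; N and K share the same y with |NK| = 28.5 and K on the +x side, so K = (28.50, 0.000). N and G share the same x with |NG| = 30.1 and G on the −y side, so G = (0.000, -30.10). The virtual corner opposite N is at (28.50, -30.10). Since A1 is tangent to KR there, PR ⟂ KR and A1 meets EG tangentially, so PE is at right angles to EG, with radius 9.6, so the center P sits 9.6 in from both sides at P = (18.90, -20.50). Then |NP| = |P − N| = 27.88.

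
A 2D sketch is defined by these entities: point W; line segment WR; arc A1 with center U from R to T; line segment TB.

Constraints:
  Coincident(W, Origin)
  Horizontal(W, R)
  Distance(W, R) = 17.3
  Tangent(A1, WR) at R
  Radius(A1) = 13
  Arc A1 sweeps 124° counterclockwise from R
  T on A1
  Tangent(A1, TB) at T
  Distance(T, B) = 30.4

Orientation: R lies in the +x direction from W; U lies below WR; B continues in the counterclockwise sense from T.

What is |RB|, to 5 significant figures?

45.896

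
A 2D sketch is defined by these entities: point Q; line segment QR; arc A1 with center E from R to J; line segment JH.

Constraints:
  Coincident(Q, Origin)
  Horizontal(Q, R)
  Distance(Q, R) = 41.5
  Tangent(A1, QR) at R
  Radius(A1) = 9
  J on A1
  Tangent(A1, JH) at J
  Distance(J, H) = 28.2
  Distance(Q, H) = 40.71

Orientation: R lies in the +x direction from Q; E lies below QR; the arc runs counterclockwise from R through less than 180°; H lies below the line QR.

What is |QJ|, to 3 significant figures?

33.5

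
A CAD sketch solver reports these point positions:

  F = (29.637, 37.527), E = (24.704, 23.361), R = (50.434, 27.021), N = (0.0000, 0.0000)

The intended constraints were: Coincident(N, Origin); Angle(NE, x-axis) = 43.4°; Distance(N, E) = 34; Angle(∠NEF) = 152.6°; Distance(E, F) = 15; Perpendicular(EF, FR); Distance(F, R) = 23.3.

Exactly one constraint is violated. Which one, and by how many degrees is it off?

Perpendicular(EF, FR) — off by 7.60°.

N = (0.00, 0.00) ✓; NE at 43.40° ✓; |NE| = 34.00 ✓; ∠NEF = 152.6° ✓; |EF| = 15.00 ✓; ∠(EF, FR) = 97.60° ✗; |FR| = 23.30 ✓.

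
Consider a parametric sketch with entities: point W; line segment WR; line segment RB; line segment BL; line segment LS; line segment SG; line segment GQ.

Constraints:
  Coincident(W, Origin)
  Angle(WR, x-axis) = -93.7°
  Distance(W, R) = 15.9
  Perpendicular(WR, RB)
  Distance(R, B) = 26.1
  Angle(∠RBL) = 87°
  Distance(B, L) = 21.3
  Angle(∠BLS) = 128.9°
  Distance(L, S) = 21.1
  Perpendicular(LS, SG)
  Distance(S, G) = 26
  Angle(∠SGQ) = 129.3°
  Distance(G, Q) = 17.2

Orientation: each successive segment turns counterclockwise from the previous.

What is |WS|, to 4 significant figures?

19.42

∠RBL = 87.0° gives BL at 89.30° from the x-axis; with |BL| = 21.3, L = (25.28, 3.747). ∠BLS = 128.9° gives LS at 140.4° from the x-axis; with |LS| = 21.1, S = (9.022, 17.20). Then |WS| = |S − W| = 19.42.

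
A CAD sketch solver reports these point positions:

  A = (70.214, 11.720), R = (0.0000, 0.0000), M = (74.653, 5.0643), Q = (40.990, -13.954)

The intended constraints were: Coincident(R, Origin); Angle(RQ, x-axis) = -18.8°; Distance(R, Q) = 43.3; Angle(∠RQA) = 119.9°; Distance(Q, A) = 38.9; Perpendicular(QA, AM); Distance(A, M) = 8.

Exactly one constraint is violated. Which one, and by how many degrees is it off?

Perpendicular(QA, AM) — off by 7.60°.

R = (0.00, 0.00) ✓; RQ at -18.80° ✓; |RQ| = 43.30 ✓; ∠RQA = 119.9° ✓; |QA| = 38.90 ✓; ∠(QA, AM) = 97.60° ✗; |AM| = 8.000 ✓.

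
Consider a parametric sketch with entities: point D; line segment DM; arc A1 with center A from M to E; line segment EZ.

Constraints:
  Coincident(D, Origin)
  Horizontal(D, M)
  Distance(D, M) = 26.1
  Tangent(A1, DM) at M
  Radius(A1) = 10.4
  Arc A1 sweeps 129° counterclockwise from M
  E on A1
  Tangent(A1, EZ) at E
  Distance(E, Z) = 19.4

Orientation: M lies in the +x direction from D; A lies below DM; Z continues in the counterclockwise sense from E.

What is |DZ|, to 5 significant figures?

44.034

D is at the origin; D and M share the same y with |DM| = 26.1 and M on the +x side, so M = (26.100, 0.0000). The tangent condition forces AM to be normal to DM, so A = M + (0, -10.4) = (26.100, -10.400). On A1, M sits at bearing 90° from A; a 129° counterclockwise sweep puts E at bearing 219°, so E = A + 10.4·(cos 219°, sin 219°) = (18.018, -16.945). Tangency of A1 to EZ means the radius AE is perpendicular to EZ, so EZ runs along (−sin 219°, cos 219°); with |EZ| = 19.4, Z = (30.226, -32.022). Then |DZ| = |Z − D| = 44.034.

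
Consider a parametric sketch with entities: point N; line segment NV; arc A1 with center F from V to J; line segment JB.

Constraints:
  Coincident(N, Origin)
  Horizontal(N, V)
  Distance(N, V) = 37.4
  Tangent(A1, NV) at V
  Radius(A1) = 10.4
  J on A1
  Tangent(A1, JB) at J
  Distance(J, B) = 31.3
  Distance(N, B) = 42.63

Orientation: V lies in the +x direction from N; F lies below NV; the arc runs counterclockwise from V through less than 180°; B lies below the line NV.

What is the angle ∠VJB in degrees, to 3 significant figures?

142°

Checks: |FJ| = 10.40 ✓; ∠(FJ, JB) = 90.00° ✓; |JB| = 31.30 ✓; |NB| = 42.63 ✓.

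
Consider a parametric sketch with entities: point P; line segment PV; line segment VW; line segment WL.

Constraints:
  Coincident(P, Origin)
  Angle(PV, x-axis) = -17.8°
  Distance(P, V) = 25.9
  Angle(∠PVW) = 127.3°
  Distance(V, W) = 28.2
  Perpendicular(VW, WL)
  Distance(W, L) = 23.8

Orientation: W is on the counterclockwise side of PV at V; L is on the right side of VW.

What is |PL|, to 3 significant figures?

62.4

P is at the origin; PV runs at -17.8° with length 25.9, so V = 25.9·(cos -17.8°, sin -17.8°) = (24.7, -7.92). ∠PVW = 127.3°, so VW runs at -17.8° + (180° − 127.3°) = 34.9° from the x-axis; with |VW| = 28.2, W = V + 28.2·(cos 34.9°, sin 34.9°) = (47.8, 8.22). VW is perpendicular to WL; with |WL| = 23.8 on the right of VW, L = W + 23.8·(0.572, -0.820) = (61.4, -11.3). Then |PL| = |L − P| = 62.4.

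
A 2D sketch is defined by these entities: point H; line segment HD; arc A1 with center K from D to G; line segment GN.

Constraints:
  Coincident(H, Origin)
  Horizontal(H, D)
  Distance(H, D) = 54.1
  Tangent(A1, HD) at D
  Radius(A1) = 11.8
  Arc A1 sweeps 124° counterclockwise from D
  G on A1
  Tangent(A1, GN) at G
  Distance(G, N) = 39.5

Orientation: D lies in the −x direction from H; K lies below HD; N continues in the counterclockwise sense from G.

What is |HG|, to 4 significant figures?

66.48

H is at the origin; HD is horizontal with |HD| = 54.1 and D on the −x side, so D = (-54.10, 0.000). The tangent condition forces KD to be normal to HD, so K = D + (0, -11.8) = (-54.10, -11.80). On A1, D sits at bearing 90° from K; a 124° counterclockwise sweep puts G at bearing 214°, so G = K + 11.8·(cos 214°, sin 214°) = (-63.88, -18.40). Then |HG| = |G − H| = 66.48.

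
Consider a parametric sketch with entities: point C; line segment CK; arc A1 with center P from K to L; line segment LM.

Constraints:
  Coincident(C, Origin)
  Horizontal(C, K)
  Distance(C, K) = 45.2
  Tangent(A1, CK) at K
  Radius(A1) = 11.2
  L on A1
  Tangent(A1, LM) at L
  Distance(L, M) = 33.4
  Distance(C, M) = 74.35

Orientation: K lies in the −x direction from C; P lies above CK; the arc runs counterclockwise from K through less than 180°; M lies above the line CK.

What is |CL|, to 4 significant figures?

41.87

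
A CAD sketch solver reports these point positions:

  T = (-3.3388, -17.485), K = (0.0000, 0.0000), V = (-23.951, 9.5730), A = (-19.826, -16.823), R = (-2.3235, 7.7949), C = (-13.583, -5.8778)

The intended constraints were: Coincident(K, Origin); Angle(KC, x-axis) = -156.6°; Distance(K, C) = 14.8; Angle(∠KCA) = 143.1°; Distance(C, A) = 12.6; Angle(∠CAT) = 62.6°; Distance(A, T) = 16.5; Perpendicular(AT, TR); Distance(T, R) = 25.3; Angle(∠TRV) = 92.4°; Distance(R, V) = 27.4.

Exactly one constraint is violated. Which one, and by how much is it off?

Distance(R, V) = 27.4 — off by 5.70.

K = (0.00, 0.00) ✓; KC at -156.6° ✓; |KC| = 14.80 ✓; ∠KCA = 143.1° ✓; |CA| = 12.60 ✓; ∠CAT = 62.60° ✓; |AT| = 16.50 ✓; ∠(AT, TR) = 90.00° ✓; |TR| = 25.30 ✓; ∠TRV = 92.40° ✓; |RV| = 21.70 ✗.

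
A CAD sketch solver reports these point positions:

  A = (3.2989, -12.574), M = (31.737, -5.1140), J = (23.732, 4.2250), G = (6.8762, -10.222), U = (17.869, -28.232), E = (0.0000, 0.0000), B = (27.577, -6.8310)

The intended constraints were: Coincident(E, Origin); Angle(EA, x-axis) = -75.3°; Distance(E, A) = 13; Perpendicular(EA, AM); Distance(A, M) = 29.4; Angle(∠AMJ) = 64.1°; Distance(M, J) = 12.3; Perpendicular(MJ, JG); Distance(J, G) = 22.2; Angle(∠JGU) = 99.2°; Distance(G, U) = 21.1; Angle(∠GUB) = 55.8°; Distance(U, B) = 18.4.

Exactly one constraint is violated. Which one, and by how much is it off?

Distance(U, B) = 18.4 — off by 5.10.

E = (0.00, 0.00) ✓; EA at -75.30° ✓; |EA| = 13.00 ✓; ∠(EA, AM) = 90.00° ✓; |AM| = 29.40 ✓; ∠AMJ = 64.10° ✓; |MJ| = 12.30 ✓; ∠(MJ, JG) = 90.00° ✓; |JG| = 22.20 ✓; ∠JGU = 99.20° ✓; |GU| = 21.10 ✓; ∠GUB = 55.80° ✓; |UB| = 23.50 ✗.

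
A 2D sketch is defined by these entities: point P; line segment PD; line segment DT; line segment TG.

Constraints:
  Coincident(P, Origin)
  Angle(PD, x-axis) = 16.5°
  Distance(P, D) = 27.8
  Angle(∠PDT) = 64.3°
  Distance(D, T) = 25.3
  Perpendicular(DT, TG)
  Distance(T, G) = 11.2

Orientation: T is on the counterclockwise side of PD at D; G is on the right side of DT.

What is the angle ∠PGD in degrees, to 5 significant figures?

46.051°

P is at the origin; PD runs at 16.5° with length 27.8, so D = 27.8·(cos 16.5°, sin 16.5°) = (26.655, 7.8956). ∠PDT = 64.3°, so DT runs at 16.5° + (180° − 64.3°) = 132.20° from the x-axis; with |DT| = 25.3, T = D + 25.3·(cos 132.20°, sin 132.20°) = (9.6607, 26.638). DT is perpendicular to TG; with |TG| = 11.2 on the right of DT, G = T + 11.2·(0.74080, 0.67172) = (17.958, 34.161). Then cos ∠PGD = GP·GD / (|GP||GD|), giving 46.051°.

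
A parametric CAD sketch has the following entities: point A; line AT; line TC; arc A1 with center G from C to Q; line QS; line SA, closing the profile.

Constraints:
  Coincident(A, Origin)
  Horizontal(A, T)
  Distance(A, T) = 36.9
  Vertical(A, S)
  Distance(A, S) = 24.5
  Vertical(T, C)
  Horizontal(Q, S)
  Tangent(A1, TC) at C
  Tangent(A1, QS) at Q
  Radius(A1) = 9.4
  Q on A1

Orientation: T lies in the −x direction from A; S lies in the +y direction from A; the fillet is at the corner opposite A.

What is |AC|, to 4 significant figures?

39.87

A is at the origin; AT is horizontal with |AT| = 36.9 and T on the −x side, so T = (-36.90, 0.000). AS is vertical with |AS| = 24.5 and S on the +y side, so S = (0.000, 24.50). The virtual corner opposite A is at (-36.90, 24.50). A1 meets TC tangentially, so GC is at right angles to TC and the tangent condition forces GQ to be normal to QS, with radius 9.4, so the center G sits 9.4 in from both sides at G = (-27.50, 15.10). That places the tangent points at C = (-36.90, 15.10) on TC and Q = (-27.50, 24.50) on QS. Then |AC| = |C − A| = 39.87.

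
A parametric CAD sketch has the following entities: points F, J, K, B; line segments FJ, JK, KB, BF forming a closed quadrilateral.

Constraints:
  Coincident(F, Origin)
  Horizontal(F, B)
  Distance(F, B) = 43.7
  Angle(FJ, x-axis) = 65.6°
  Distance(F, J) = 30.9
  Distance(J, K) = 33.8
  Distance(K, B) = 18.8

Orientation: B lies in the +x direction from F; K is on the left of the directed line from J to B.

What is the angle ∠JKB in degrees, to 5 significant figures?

101.48°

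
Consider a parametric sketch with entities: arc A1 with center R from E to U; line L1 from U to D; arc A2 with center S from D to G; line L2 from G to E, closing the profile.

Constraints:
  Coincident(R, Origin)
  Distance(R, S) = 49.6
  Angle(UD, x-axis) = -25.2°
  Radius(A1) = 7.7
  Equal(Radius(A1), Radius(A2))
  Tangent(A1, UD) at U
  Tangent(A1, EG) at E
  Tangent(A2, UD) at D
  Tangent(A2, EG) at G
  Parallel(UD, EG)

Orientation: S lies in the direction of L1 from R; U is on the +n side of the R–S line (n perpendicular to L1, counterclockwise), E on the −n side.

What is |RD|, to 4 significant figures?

50.19

The slot axis is L1's direction at -25.2°, so u = (cos -25.2°, sin -25.2°) = (0.9048, -0.4258) and n = (−sin -25.2°, cos -25.2°) = (0.4258, 0.9048). R is at the origin and S lies 49.6 along u from R, so S = 49.6·u = (44.88, -21.12). Tangency of A1 to both parallel lines with radius 7.7 puts U and E at R ± 7.7·n: U = (3.279, 6.967), E = (-3.279, -6.967). Equal radii place D and G the same way about S: D = S + 7.7·n = (48.16, -14.15), G = S − 7.7·n = (41.60, -28.09). Then |RD| = |D − R| = 50.19.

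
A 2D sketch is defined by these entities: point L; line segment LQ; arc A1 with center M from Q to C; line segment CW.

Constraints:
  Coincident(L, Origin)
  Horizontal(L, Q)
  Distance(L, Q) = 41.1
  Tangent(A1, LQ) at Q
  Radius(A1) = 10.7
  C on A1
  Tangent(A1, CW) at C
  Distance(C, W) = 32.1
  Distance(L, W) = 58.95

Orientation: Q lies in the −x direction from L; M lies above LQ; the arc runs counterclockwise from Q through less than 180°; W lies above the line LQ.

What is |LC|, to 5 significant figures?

33.514

Checks: L = (0.00, 0.00) ✓; |MC| = 10.70 ✓; ∠(MC, CW) = 90.00° ✓; |CW| = 32.10 ✓; |LW| = 58.95 ✓.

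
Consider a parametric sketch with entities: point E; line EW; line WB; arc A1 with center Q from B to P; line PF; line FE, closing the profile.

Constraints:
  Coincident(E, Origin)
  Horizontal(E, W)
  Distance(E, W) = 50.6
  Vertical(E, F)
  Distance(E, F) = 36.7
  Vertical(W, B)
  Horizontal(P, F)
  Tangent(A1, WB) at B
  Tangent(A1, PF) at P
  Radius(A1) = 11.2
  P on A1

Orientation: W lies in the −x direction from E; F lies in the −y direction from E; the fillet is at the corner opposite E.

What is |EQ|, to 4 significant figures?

46.93

E is at the origin; EW is horizontal with |EW| = 50.6 and W on the −x side, so W = (-50.60, 0.000). E and F share the same x with |EF| = 36.7 and F on the −y side, so F = (0.000, -36.70). The virtual corner opposite E is at (-50.60, -36.70). Tangency of A1 to WB means the radius QB is perpendicular to WB and since A1 is tangent to PF there, QP ⟂ PF, with radius 11.2, so the center Q sits 11.2 in from both sides at Q = (-39.40, -25.50). Then |EQ| = |Q − E| = 46.93.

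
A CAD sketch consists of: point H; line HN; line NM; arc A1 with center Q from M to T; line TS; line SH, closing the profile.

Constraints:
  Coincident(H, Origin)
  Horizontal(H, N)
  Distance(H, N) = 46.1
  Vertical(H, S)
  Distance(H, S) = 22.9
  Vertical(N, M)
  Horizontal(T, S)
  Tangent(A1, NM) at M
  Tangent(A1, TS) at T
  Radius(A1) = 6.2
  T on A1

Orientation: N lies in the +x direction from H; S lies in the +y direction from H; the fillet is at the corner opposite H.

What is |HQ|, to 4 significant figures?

43.25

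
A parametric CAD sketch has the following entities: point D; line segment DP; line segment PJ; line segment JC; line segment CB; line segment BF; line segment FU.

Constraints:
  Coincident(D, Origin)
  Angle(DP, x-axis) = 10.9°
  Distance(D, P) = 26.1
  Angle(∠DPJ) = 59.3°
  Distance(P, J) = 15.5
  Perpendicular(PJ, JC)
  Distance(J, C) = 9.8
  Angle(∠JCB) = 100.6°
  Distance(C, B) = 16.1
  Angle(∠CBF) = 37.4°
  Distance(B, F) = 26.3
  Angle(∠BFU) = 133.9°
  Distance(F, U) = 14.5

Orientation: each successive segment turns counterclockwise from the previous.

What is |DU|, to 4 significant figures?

34.96

D is at the origin; DP runs at 10.9° with length 26.1, so P = (25.63, 4.935). ∠DPJ = 59.3° gives PJ at 131.6° from the x-axis; with |PJ| = 15.5, J = (15.34, 16.53). PJ is perpendicular to JC, so JC runs at -138.4°; with |JC| = 9.8, C = (8.010, 10.02). ∠JCB = 100.6° gives CB at -59.00° from the x-axis; with |CB| = 16.1, B = (16.30, -3.781). ∠CBF = 37.4° gives BF at 83.60° from the x-axis; with |BF| = 26.3, F = (19.23, 22.36). ∠BFU = 133.9° gives FU at 129.7° from the x-axis; with |FU| = 14.5, U = (9.971, 33.51). Then |DU| = |U − D| = 34.96.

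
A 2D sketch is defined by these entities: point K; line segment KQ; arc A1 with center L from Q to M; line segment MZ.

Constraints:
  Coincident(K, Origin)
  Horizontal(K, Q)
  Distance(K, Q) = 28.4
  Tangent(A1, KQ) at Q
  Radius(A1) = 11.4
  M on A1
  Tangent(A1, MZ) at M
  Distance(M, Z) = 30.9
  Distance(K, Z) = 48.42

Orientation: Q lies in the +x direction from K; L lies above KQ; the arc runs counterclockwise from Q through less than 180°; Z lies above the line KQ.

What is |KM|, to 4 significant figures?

41.85

Checks: |LM| = 11.40 ✓; ∠(LM, MZ) = 90.00° ✓; |MZ| = 30.90 ✓; |KZ| = 48.42 ✓.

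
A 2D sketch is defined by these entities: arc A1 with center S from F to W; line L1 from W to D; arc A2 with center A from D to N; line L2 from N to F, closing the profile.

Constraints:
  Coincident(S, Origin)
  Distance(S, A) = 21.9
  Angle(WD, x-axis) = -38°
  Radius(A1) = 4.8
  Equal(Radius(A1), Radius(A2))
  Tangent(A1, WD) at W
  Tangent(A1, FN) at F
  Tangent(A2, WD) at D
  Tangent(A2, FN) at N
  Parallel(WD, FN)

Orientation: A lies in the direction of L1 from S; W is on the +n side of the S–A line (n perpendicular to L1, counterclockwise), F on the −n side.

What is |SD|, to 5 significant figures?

22.420

Tangency of A1 to both parallel lines with radius 4.8 puts W and F at S ± 4.8·n: W = (2.9552, 3.7825), F = (-2.9552, -3.7825). Equal radii place D and N the same way about A: D = A + 4.8·n = (20.213, -9.7005), N = A − 4.8·n = (14.302, -17.265). Then |SD| = |D − S| = 22.420.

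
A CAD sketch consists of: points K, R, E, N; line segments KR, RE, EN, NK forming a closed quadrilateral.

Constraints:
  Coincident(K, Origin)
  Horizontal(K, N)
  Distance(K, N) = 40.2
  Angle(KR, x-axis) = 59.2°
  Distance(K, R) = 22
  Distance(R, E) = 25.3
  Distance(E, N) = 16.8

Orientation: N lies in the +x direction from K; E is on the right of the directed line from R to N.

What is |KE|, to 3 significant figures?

23.9

K is at the origin; K and N share the same y with |KN| = 40.2 and N in +x, so N = (40.2, 0). KR runs at 59.2° with |KR| = 22.0, so R = (11.3, 18.9). E is determined by |RE| = 25.3 and |EN| = 16.8 together: it lies at the intersection of circle(R, 25.3) and circle(N, 16.8). With |RN| = 34.6, the foot of the radical line on RN is 22.5 from R and the perpendicular offset is √(25.3² − 22.5²) = 11.7. Taking the right-of-RN solution: E = (23.7, -3.14).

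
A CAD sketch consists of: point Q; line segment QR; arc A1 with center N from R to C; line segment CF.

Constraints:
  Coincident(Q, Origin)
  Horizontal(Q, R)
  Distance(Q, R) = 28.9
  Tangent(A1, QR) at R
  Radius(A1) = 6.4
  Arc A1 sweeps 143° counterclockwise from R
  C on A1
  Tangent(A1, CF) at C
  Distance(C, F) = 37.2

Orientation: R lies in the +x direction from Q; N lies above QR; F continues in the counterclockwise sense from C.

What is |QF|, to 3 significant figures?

34.0

Q is at the origin; Q and R share the same y with |QR| = 28.9 and R on the +x side, so R = (28.9, 0.00). A1 meets QR tangentially, so NR is at right angles to QR, so N = R + (0, 6.4) = (28.9, 6.40). On A1, R sits at bearing -90° from N; a 143° counterclockwise sweep puts C at bearing 53°, so C = N + 6.4·(cos 53°, sin 53°) = (32.8, 11.5). A1 meets CF tangentially, so NC is at right angles to CF, so CF runs along (−sin 53°, cos 53°); with |CF| = 37.2, F = (3.04, 33.9). Then |QF| = |F − Q| = 34.0.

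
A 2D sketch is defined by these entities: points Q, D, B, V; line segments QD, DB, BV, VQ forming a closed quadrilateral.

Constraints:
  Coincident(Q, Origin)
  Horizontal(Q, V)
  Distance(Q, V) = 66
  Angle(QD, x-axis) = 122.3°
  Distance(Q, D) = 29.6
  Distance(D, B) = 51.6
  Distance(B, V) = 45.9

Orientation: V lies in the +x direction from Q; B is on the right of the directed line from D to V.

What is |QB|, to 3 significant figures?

23.9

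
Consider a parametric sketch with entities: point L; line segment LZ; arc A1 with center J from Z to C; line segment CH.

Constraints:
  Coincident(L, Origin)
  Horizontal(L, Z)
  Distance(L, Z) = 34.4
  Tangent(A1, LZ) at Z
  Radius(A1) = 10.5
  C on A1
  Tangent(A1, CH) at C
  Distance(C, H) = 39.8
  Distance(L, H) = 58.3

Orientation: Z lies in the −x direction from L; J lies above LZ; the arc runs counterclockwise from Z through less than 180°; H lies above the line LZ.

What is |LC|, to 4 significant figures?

26.60

L is at the origin; LZ is horizontal with |LZ| = 34.4 and Z on the −x side, so Z = (-34.40, 0.000). A1 meets LZ tangentially, so JZ is at right angles to LZ, so J = Z + (0, 10.5) = (-34.40, 10.50). Since JC ⟂ CH (tangency), |JH| = √(10.5² + 39.8²) = 41.16 regardless of where C sits on A1. So H lies on both circle(L, 58.3) and circle(J, 41.16); the above-LZ intersection is H = (-27.96, 51.16). C is the foot of the tangent from H: C = (-23.95, 11.56).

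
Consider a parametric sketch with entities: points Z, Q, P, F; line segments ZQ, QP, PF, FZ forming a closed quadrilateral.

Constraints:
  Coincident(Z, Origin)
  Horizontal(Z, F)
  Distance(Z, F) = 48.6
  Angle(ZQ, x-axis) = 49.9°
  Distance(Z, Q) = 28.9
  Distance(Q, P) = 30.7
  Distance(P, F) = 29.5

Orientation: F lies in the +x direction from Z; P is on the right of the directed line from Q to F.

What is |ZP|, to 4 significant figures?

22.08

Checks: |QP| = 30.70 ✓; |PF| = 29.50 ✓.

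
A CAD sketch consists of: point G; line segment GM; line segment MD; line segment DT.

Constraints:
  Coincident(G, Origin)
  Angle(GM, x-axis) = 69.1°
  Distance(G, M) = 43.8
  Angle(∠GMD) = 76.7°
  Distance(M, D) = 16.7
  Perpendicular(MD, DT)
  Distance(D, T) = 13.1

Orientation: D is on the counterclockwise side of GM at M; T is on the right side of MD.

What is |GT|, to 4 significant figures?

56.12

G is at the origin; GM runs at 69.1° with length 43.8, so M = 43.8·(cos 69.1°, sin 69.1°) = (15.63, 40.92). ∠GMD = 76.7°, so MD runs at 69.1° + (180° − 76.7°) = 172.4° from the x-axis; with |MD| = 16.7, D = M + 16.7·(cos 172.4°, sin 172.4°) = (-0.9282, 43.13). The perpendicularity gives DT at right angles to MD; with |DT| = 13.1 on the right of MD, T = D + 13.1·(0.1323, 0.9912) = (0.8044, 56.11). Then |GT| = |T − G| = 56.12.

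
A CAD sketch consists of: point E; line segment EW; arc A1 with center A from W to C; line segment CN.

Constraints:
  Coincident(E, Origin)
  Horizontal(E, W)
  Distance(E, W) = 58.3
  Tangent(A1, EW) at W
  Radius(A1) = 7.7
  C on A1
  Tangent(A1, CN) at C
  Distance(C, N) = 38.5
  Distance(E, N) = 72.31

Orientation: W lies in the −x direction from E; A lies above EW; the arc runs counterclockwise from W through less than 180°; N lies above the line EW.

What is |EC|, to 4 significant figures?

51.37

Checks: E = (0.00, 0.00) ✓; |AC| = 7.700 ✓; ∠(AC, CN) = 90.00° ✓; |CN| = 38.50 ✓; |EN| = 72.31 ✓.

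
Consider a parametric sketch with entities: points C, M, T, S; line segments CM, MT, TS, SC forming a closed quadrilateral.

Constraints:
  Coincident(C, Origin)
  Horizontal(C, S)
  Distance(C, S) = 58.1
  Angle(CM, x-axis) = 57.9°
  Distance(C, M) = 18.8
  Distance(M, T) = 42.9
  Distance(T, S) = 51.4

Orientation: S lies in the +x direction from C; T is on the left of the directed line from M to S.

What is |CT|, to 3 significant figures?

61.5

C is at the origin; CS is horizontal with |CS| = 58.1 and S in +x, so S = (58.1, 0). CM runs at 57.9° with |CM| = 18.8, so M = (9.99, 15.9). T is determined by |MT| = 42.9 and |TS| = 51.4 together: it lies at the intersection of circle(M, 42.9) and circle(S, 51.4). With |MS| = 50.7, the foot of the radical line on MS is 17.4 from M and the perpendicular offset is √(42.9² − 17.4²) = 39.2. Taking the left-of-MS solution: T = (38.9, 47.7).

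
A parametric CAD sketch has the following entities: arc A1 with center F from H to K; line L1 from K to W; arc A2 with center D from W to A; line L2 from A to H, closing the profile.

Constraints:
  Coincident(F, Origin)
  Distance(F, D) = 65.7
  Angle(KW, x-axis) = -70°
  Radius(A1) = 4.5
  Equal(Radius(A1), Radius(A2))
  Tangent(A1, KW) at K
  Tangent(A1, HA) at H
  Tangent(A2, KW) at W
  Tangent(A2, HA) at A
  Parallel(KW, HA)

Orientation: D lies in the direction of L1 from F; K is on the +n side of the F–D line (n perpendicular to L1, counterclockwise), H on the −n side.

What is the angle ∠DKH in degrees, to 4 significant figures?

86.08°

The slot axis is L1's direction at -70.0°, so u = (cos -70.0°, sin -70.0°) = (0.3420, -0.9397) and n = (−sin -70.0°, cos -70.0°) = (0.9397, 0.3420). F is at the origin and D lies 65.7 along u from F, so D = 65.7·u = (22.47, -61.74). Tangency of A1 to both parallel lines with radius 4.5 puts K and H at F ± 4.5·n: K = (4.229, 1.539), H = (-4.229, -1.539). Then cos ∠DKH = KD·KH / (|KD||KH|), giving 86.08°.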